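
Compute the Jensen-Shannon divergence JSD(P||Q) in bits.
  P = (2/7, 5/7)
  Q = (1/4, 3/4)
0.0012 bits

Jensen-Shannon divergence is:
JSD(P||Q) = 0.5 × D_KL(P||M) + 0.5 × D_KL(Q||M)
where M = 0.5 × (P + Q) is the mixture distribution.

M = 0.5 × (2/7, 5/7) + 0.5 × (1/4, 3/4) = (0.267857, 0.732143)

D_KL(P||M) = 0.0012 bits
D_KL(Q||M) = 0.0012 bits

JSD(P||Q) = 0.5 × 0.0012 + 0.5 × 0.0012 = 0.0012 bits

Unlike KL divergence, JSD is symmetric and bounded: 0 ≤ JSD ≤ log(2).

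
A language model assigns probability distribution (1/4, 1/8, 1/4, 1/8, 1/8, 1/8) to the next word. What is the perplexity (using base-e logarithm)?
5.6569

Perplexity is e^H (or exp(H) for natural log).

First, H = -Σ p log p = 1.7329 nats
Perplexity = e^1.7329 = 5.6569

Interpretation: The model's uncertainty is equivalent to choosing uniformly among 5.7 options.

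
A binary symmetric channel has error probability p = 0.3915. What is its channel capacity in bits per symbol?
0.0342 bits

For a binary symmetric channel (BSC) with error probability p:
Capacity C = 1 - H(p) bits per symbol

where H(p) = -p log₂(p) - (1-p) log₂(1-p) is the binary entropy function.

H(0.3915) = 0.9658 bits
C = 1 - 0.9658 = 0.0342 bits per symbol

This means we can reliably transmit up to 0.0342 bits of information per channel use.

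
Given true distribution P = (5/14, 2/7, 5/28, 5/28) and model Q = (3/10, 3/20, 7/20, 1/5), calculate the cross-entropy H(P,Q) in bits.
2.0874 bits

Cross-entropy: H(P,Q) = -Σ p(x) log q(x)

Alternatively: H(P,Q) = H(P) + D_KL(P||Q)
H(P) = 1.9345 bits
D_KL(P||Q) = 0.1529 bits

H(P,Q) = 1.9345 + 0.1529 = 2.0874 bits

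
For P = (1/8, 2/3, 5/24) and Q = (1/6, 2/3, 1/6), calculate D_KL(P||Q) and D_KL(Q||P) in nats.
D_KL(P||Q) = 0.0105, D_KL(Q||P) = 0.0108

KL divergence is not symmetric: D_KL(P||Q) ≠ D_KL(Q||P) in general.

D_KL(P||Q) = 0.0105 nats
D_KL(Q||P) = 0.0108 nats

No, they are not equal!

This asymmetry is why KL divergence is not a true distance metric.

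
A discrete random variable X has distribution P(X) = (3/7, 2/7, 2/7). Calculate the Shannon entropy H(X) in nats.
1.0790 nats

Shannon entropy is H(X) = -Σ p(x) log p(x).

For P = (3/7, 2/7, 2/7):
H = -3/7 × log_e(3/7) -2/7 × log_e(2/7) -2/7 × log_e(2/7)
H = 1.0790 nats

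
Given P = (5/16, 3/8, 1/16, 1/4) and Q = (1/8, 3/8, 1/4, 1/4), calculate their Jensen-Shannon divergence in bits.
0.0734 bits

Jensen-Shannon divergence is:
JSD(P||Q) = 0.5 × D_KL(P||M) + 0.5 × D_KL(Q||M)
where M = 0.5 × (P + Q) is the mixture distribution.

M = 0.5 × (5/16, 3/8, 1/16, 1/4) + 0.5 × (1/8, 3/8, 1/4, 1/4) = (7/32, 3/8, 5/32, 1/4)

D_KL(P||M) = 0.0782 bits
D_KL(Q||M) = 0.0686 bits

JSD(P||Q) = 0.5 × 0.0782 + 0.5 × 0.0686 = 0.0734 bits

Unlike KL divergence, JSD is symmetric and bounded: 0 ≤ JSD ≤ log(2).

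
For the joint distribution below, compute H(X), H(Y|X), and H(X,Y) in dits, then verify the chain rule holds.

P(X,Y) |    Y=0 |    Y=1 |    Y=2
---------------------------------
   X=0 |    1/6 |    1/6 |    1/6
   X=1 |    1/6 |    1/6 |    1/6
H(X,Y) = 0.7782, H(X) = 0.3010, H(Y|X) = 0.4771 (all in dits)

Chain rule: H(X,Y) = H(X) + H(Y|X)

Left side — joint entropy directly:
H(X,Y) = -Σ p(x,y) log p(x,y) = 0.7782 dits

Right side — compute H(Y|X) from the conditional distributions:
P(X) = (1/2, 1/2), so H(X) = 0.3010 dits
H(Y|X) = Σ_x P(X=x) · H(Y|X=x):
  P(Y|X=0) = (1/3, 1/3, 1/3), H(Y|X=0) = 0.4771, weight P(X=0) = 1/2
  P(Y|X=1) = (1/3, 1/3, 1/3), H(Y|X=1) = 0.4771, weight P(X=1) = 1/2
H(Y|X) = 0.4771 dits

H(X) + H(Y|X) = 0.3010 + 0.4771 = 0.7782 dits

Both sides equal 0.7782 dits. ✓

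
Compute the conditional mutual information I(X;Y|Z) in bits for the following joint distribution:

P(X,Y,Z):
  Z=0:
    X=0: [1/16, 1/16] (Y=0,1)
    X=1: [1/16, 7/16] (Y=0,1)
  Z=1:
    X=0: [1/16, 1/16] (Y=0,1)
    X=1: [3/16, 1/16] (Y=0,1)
0.0710 bits

Conditional mutual information: I(X;Y|Z) = H(X|Z) + H(Y|Z) - H(X,Y|Z)

H(Z) = 0.9544
H(X,Z) = 1.7500 → H(X|Z) = 0.7956
H(Y,Z) = 1.7500 → H(Y|Z) = 0.7956
H(X,Y,Z) = 2.4746 → H(X,Y|Z) = 1.5202

I(X;Y|Z) = 0.7956 + 0.7956 - 1.5202 = 0.0710 bits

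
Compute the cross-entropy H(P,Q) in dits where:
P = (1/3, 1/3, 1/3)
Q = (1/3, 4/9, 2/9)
0.4942 dits

Cross-entropy: H(P,Q) = -Σ p(x) log q(x)

Alternatively: H(P,Q) = H(P) + D_KL(P||Q)
H(P) = 0.4771 dits
D_KL(P||Q) = 0.0171 dits

H(P,Q) = 0.4771 + 0.0171 = 0.4942 dits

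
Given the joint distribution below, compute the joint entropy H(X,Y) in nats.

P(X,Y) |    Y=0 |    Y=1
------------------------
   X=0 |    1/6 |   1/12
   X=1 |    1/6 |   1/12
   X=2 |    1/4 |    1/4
1.7046 nats

Joint entropy is H(X,Y) = -Σ_{x,y} p(x,y) log p(x,y).

Summing over all non-zero entries:
H(X,Y) = -[1/6·log_e(1/6) + 1/12·log_e(1/12) + 1/6·log_e(1/6) + 1/12·log_e(1/12) + 1/4·log_e(1/4) + 1/4·log_e(1/4)]
H(X,Y) = 1.7046 nats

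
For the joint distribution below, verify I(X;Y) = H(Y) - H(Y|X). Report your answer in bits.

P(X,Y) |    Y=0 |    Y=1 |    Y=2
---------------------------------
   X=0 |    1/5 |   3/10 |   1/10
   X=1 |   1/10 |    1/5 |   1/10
I(X;Y) = 0.0100 bits

Mutual information has multiple equivalent forms:
- I(X;Y) = H(X) - H(X|Y)
- I(X;Y) = H(Y) - H(Y|X)
- I(X;Y) = H(X) + H(Y) - H(X,Y)

Computing all quantities:
H(X) = 0.9710, H(Y) = 1.4855, H(X,Y) = 2.4464
H(X|Y) = 0.9610, H(Y|X) = 1.4755

Verification:
H(X) - H(X|Y) = 0.9710 - 0.9610 = 0.0100
H(Y) - H(Y|X) = 1.4855 - 1.4755 = 0.0100
H(X) + H(Y) - H(X,Y) = 0.9710 + 1.4855 - 2.4464 = 0.0100

All forms give I(X;Y) = 0.0100 bits. ✓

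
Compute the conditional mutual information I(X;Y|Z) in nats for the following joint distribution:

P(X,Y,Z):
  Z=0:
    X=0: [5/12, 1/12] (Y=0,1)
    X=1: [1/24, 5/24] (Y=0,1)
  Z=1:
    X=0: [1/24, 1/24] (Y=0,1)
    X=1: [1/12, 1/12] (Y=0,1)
0.1633 nats

Conditional mutual information: I(X;Y|Z) = H(X|Z) + H(Y|Z) - H(X,Y|Z)

H(Z) = 0.5623
H(X,Z) = 1.1988 → H(X|Z) = 0.6365
H(Y,Z) = 1.2368 → H(Y|Z) = 0.6745
H(X,Y,Z) = 1.7101 → H(X,Y|Z) = 1.1477

I(X;Y|Z) = 0.6365 + 0.6745 - 1.1477 = 0.1633 nats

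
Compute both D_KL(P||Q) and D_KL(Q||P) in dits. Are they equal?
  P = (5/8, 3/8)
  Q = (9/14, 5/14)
D_KL(P||Q) = 0.0003, D_KL(Q||P) = 0.0003

KL divergence is not symmetric: D_KL(P||Q) ≠ D_KL(Q||P) in general.

D_KL(P||Q) = 0.0003 dits
D_KL(Q||P) = 0.0003 dits

In this case they happen to be equal (to 4 decimal places).

This asymmetry is why KL divergence is not a true distance metric.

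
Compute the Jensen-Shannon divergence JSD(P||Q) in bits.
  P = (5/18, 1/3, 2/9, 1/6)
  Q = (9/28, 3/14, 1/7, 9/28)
0.0348 bits

Jensen-Shannon divergence is:
JSD(P||Q) = 0.5 × D_KL(P||M) + 0.5 × D_KL(Q||M)
where M = 0.5 × (P + Q) is the mixture distribution.

M = 0.5 × (5/18, 1/3, 2/9, 1/6) + 0.5 × (9/28, 3/14, 1/7, 9/28) = (0.299603, 0.27381, 0.18254, 0.244048)

D_KL(P||M) = 0.0357 bits
D_KL(Q||M) = 0.0340 bits

JSD(P||Q) = 0.5 × 0.0357 + 0.5 × 0.0340 = 0.0348 bits

Unlike KL divergence, JSD is symmetric and bounded: 0 ≤ JSD ≤ log(2).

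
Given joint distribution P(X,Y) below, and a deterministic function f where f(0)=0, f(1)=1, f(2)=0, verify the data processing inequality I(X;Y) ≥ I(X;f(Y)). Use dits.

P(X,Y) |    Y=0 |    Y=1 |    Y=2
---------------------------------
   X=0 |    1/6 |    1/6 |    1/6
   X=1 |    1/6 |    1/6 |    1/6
I(X;Y) = 0.0000, I(X;f(Y)) = 0.0000, inequality holds: 0.0000 ≥ 0.0000

Data Processing Inequality: For any Markov chain X → Y → Z, we have I(X;Y) ≥ I(X;Z).

Here Z = f(Y) is a deterministic function of Y, forming X → Y → Z.

Original I(X;Y) = 0.0000 dits

After applying f:
P(X,Z) where Z=f(Y):
- P(X,Z=0) = P(X,Y=0) + P(X,Y=2)
- P(X,Z=1) = P(X,Y=1)

I(X;Z) = I(X;f(Y)) = 0.0000 dits

Verification: 0.0000 ≥ 0.0000 ✓

Information cannot be created by processing; the function f can only lose information about X.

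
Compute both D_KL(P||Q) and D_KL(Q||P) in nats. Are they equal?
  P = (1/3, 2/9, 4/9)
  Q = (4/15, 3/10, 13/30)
D_KL(P||Q) = 0.0189, D_KL(Q||P) = 0.0196

KL divergence is not symmetric: D_KL(P||Q) ≠ D_KL(Q||P) in general.

D_KL(P||Q) = 0.0189 nats
D_KL(Q||P) = 0.0196 nats

No, they are not equal!

This asymmetry is why KL divergence is not a true distance metric.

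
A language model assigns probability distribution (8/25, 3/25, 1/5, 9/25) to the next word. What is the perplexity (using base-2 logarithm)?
3.7015

Perplexity is 2^H (or exp(H) for natural log).

First, H = -Σ p log p = 1.8881 bits
Perplexity = 2^1.8881 = 3.7015

Interpretation: The model's uncertainty is equivalent to choosing uniformly among 3.7 options.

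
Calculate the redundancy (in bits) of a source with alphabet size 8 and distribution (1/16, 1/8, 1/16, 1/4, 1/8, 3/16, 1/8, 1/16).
0.1722 bits

Redundancy measures how far a source is from maximum entropy:
R = H_max - H(X)

Maximum entropy for 8 symbols: H_max = log_2(8) = 3.0000 bits
Actual entropy: H(X) = 2.8278 bits
Redundancy: R = 3.0000 - 2.8278 = 0.1722 bits

This redundancy represents potential for compression: the source could be compressed by 0.1722 bits per symbol.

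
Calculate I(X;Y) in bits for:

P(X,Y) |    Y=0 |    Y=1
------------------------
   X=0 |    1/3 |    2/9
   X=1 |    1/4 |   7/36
0.0010 bits

Mutual information: I(X;Y) = H(X) + H(Y) - H(X,Y)

Marginals:
P(X) = (5/9, 4/9), H(X) = 0.9911 bits
P(Y) = (7/12, 5/12), H(Y) = 0.9799 bits

Joint entropy: H(X,Y) = 1.9699 bits

I(X;Y) = 0.9911 + 0.9799 - 1.9699 = 0.0010 bits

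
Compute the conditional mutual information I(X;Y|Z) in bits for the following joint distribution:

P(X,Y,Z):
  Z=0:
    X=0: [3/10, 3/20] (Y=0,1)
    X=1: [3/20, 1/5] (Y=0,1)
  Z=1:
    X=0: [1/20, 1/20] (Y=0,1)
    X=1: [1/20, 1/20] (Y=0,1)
0.0329 bits

Conditional mutual information: I(X;Y|Z) = H(X|Z) + H(Y|Z) - H(X,Y|Z)

H(Z) = 0.7219
H(X,Z) = 1.7129 → H(X|Z) = 0.9910
H(Y,Z) = 1.7129 → H(Y|Z) = 0.9910
H(X,Y,Z) = 2.6710 → H(X,Y|Z) = 1.9490

I(X;Y|Z) = 0.9910 + 0.9910 - 1.9490 = 0.0329 bits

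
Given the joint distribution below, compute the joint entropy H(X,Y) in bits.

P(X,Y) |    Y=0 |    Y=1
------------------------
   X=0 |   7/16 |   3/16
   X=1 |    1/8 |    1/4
1.8496 bits

Joint entropy is H(X,Y) = -Σ_{x,y} p(x,y) log p(x,y).

Summing over all non-zero entries:
H(X,Y) = -[7/16·log_2(7/16) + 3/16·log_2(3/16) + 1/8·log_2(1/8) + 1/4·log_2(1/4)]
H(X,Y) = 1.8496 bits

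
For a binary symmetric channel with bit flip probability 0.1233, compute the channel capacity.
0.4612 bits

For a binary symmetric channel (BSC) with error probability p:
Capacity C = 1 - H(p) bits per symbol

where H(p) = -p log₂(p) - (1-p) log₂(1-p) is the binary entropy function.

H(0.1233) = 0.5388 bits
C = 1 - 0.5388 = 0.4612 bits per symbol

This means we can reliably transmit up to 0.4612 bits of information per channel use.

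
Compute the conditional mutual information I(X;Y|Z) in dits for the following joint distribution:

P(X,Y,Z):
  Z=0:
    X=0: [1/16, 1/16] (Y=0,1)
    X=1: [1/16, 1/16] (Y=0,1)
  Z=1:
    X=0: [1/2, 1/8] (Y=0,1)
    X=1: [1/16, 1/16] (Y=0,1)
0.0097 dits

Conditional mutual information: I(X;Y|Z) = H(X|Z) + H(Y|Z) - H(X,Y|Z)

H(Z) = 0.2442
H(X,Z) = 0.4662 → H(X|Z) = 0.2220
H(Y,Z) = 0.5026 → H(Y|Z) = 0.2584
H(X,Y,Z) = 0.7149 → H(X,Y|Z) = 0.4707

I(X;Y|Z) = 0.2220 + 0.2584 - 0.4707 = 0.0097 dits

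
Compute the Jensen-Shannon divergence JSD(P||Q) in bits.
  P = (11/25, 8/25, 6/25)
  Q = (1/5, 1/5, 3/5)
0.1008 bits

Jensen-Shannon divergence is:
JSD(P||Q) = 0.5 × D_KL(P||M) + 0.5 × D_KL(Q||M)
where M = 0.5 × (P + Q) is the mixture distribution.

M = 0.5 × (11/25, 8/25, 6/25) + 0.5 × (1/5, 1/5, 3/5) = (8/25, 0.26, 0.42)

D_KL(P||M) = 0.1042 bits
D_KL(Q||M) = 0.0974 bits

JSD(P||Q) = 0.5 × 0.1042 + 0.5 × 0.0974 = 0.1008 bits

Unlike KL divergence, JSD is symmetric and bounded: 0 ≤ JSD ≤ log(2).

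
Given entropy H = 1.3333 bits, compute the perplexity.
2.5198

Perplexity is 2^H (or exp(H) for natural log).

H = 1.3333 bits
Perplexity = 2^1.3333 = 2.5198

Interpretation: The model's uncertainty is equivalent to choosing uniformly among 2.5 options.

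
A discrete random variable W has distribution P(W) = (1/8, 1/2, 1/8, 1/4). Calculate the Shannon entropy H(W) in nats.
1.2130 nats

Shannon entropy is H(X) = -Σ p(x) log p(x).

For P = (1/8, 1/2, 1/8, 1/4):
H = -1/8 × log_e(1/8) -1/2 × log_e(1/2) -1/8 × log_e(1/8) -1/4 × log_e(1/4)
H = 1.2130 nats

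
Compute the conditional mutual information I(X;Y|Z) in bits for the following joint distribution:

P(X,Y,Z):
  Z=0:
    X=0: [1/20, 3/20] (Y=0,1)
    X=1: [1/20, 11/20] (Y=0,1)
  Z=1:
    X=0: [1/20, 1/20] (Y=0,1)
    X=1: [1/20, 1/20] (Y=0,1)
0.0243 bits

Conditional mutual information: I(X;Y|Z) = H(X|Z) + H(Y|Z) - H(X,Y|Z)

H(Z) = 0.7219
H(X,Z) = 1.5710 → H(X|Z) = 0.8490
H(Y,Z) = 1.3568 → H(Y|Z) = 0.6349
H(X,Y,Z) = 2.1815 → H(X,Y|Z) = 1.4596

I(X;Y|Z) = 0.8490 + 0.6349 - 1.4596 = 0.0243 bits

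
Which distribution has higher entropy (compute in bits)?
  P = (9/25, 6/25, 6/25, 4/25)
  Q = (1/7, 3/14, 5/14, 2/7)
P

Computing entropies in bits:
H(P) = 1.9419
H(Q) = 1.9242

Distribution P has higher entropy.

Intuition: The distribution closer to uniform (more spread out) has higher entropy.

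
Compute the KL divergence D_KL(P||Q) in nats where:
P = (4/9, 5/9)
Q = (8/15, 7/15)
0.0158 nats

KL divergence: D_KL(P||Q) = Σ p(x) log(p(x)/q(x))

Computing term by term:
  x=0: 4/9 × log_e[(4/9)/(8/15)] = 4/9 × -0.1823 = -0.0810
  x=1: 5/9 × log_e[(5/9)/(7/15)] = 5/9 × 0.1744 = 0.0969

D_KL(P||Q) = 0.0158 nats

Note: KL divergence is always non-negative and equals 0 iff P = Q.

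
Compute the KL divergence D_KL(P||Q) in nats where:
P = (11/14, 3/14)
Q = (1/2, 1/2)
0.1736 nats

KL divergence: D_KL(P||Q) = Σ p(x) log(p(x)/q(x))

Computing term by term:
  x=0: 11/14 × log_e[(11/14)/(1/2)] = 11/14 × 0.4520 = 0.3551
  x=1: 3/14 × log_e[(3/14)/(1/2)] = 3/14 × -0.8473 = -0.1816

D_KL(P||Q) = 0.1736 nats

Note: KL divergence is always non-negative and equals 0 iff P = Q.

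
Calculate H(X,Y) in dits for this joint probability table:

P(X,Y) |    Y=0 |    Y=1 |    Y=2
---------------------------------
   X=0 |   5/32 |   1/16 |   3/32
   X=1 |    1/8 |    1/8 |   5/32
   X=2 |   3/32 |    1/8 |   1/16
0.9339 dits

Joint entropy is H(X,Y) = -Σ_{x,y} p(x,y) log p(x,y).

Summing over all non-zero entries:
H(X,Y) = -[5/32·log_10(5/32) + 1/16·log_10(1/16) + 3/32·log_10(3/32) + 1/8·log_10(1/8) + 1/8·log_10(1/8) + 5/32·log_10(5/32) + 3/32·log_10(3/32) + 1/8·log_10(1/8) + 1/16·log_10(1/16)]
H(X,Y) = 0.9339 dits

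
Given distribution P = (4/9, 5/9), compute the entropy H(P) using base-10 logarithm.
0.2983 dits

Shannon entropy is H(X) = -Σ p(x) log p(x).

For P = (4/9, 5/9):
H = -4/9 × log_10(4/9) -5/9 × log_10(5/9)
H = 0.2983 dits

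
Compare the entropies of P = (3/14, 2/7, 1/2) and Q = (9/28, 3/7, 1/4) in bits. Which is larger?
Q

Computing entropies in bits:
H(P) = 1.4926
H(Q) = 1.5502

Distribution Q has higher entropy.

Intuition: The distribution closer to uniform (more spread out) has higher entropy.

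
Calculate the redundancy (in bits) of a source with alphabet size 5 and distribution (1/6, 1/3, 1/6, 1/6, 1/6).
0.0703 bits

Redundancy measures how far a source is from maximum entropy:
R = H_max - H(X)

Maximum entropy for 5 symbols: H_max = log_2(5) = 2.3219 bits
Actual entropy: H(X) = 2.2516 bits
Redundancy: R = 2.3219 - 2.2516 = 0.0703 bits

This redundancy represents potential for compression: the source could be compressed by 0.0703 bits per symbol.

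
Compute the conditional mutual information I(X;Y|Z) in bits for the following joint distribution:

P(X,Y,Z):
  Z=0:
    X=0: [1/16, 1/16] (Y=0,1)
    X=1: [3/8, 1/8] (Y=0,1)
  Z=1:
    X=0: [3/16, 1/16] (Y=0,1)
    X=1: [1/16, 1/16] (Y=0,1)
0.0367 bits

Conditional mutual information: I(X;Y|Z) = H(X|Z) + H(Y|Z) - H(X,Y|Z)

H(Z) = 0.9544
H(X,Z) = 1.7500 → H(X|Z) = 0.7956
H(Y,Z) = 1.8496 → H(Y|Z) = 0.8952
H(X,Y,Z) = 2.6085 → H(X,Y|Z) = 1.6540

I(X;Y|Z) = 0.7956 + 0.8952 - 1.6540 = 0.0367 bits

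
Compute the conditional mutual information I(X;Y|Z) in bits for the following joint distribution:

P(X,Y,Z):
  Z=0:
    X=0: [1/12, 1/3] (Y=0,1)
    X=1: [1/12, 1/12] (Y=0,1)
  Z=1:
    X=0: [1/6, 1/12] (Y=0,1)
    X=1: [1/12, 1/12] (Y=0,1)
0.0443 bits

Conditional mutual information: I(X;Y|Z) = H(X|Z) + H(Y|Z) - H(X,Y|Z)

H(Z) = 0.9799
H(X,Z) = 1.8879 → H(X|Z) = 0.9080
H(Y,Z) = 1.8879 → H(Y|Z) = 0.9080
H(X,Y,Z) = 2.7516 → H(X,Y|Z) = 1.7718

I(X;Y|Z) = 0.9080 + 0.9080 - 1.7718 = 0.0443 bits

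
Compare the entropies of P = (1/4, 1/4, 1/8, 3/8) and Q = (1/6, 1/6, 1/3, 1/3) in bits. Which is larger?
Q

Computing entropies in bits:
H(P) = 1.9056
H(Q) = 1.9183

Distribution Q has higher entropy.

Intuition: The distribution closer to uniform (more spread out) has higher entropy.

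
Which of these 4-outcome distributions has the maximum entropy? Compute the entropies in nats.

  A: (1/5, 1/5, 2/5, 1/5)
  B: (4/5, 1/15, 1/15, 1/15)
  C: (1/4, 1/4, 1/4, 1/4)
C

For a discrete distribution over n outcomes, entropy is maximized by the uniform distribution.

Computing entropies:
H(A) = 1.3322 nats
H(B) = 0.7201 nats
H(C) = 1.3863 nats

The uniform distribution (where all probabilities equal 1/4) achieves the maximum entropy of log_e(4) = 1.3863 nats.

Distribution C has the highest entropy.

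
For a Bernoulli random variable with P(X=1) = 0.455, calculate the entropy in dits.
0.2993 dits

The binary entropy function is:
H(p) = -p log(p) - (1-p) log(1-p)

H(0.455) = -0.455 × log_10(0.455) - 0.545 × log_10(0.545)
H(0.455) = 0.2993 dits

Note: Binary entropy is maximized at p=0.5 (H=1 bit) and minimized at p=0 or p=1 (H=0).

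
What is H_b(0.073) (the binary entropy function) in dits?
0.1135 dits

The binary entropy function is:
H(p) = -p log(p) - (1-p) log(1-p)

H(0.073) = -0.073 × log_10(0.073) - 0.927 × log_10(0.927)
H(0.073) = 0.1135 dits

Note: Binary entropy is maximized at p=0.5 (H=1 bit) and minimized at p=0 or p=1 (H=0).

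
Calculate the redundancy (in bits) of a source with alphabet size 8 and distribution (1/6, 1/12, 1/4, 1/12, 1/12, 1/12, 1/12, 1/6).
0.1446 bits

Redundancy measures how far a source is from maximum entropy:
R = H_max - H(X)

Maximum entropy for 8 symbols: H_max = log_2(8) = 3.0000 bits
Actual entropy: H(X) = 2.8554 bits
Redundancy: R = 3.0000 - 2.8554 = 0.1446 bits

This redundancy represents potential for compression: the source could be compressed by 0.1446 bits per symbol.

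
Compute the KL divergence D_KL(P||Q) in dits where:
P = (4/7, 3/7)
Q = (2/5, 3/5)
0.0259 dits

KL divergence: D_KL(P||Q) = Σ p(x) log(p(x)/q(x))

Computing term by term:
  x=0: 4/7 × log_10[(4/7)/(2/5)] = 4/7 × 0.1549 = 0.0885
  x=1: 3/7 × log_10[(3/7)/(3/5)] = 3/7 × -0.1461 = -0.0626

D_KL(P||Q) = 0.0259 dits

Note: KL divergence is always non-negative and equals 0 iff P = Q.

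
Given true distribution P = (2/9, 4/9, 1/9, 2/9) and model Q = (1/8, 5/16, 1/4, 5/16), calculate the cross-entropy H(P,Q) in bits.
2.0076 bits

Cross-entropy: H(P,Q) = -Σ p(x) log q(x)

Alternatively: H(P,Q) = H(P) + D_KL(P||Q)
H(P) = 1.8366 bits
D_KL(P||Q) = 0.1710 bits

H(P,Q) = 1.8366 + 0.1710 = 2.0076 bits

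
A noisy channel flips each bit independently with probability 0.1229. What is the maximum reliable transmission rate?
0.4624 bits

For a binary symmetric channel (BSC) with error probability p:
Capacity C = 1 - H(p) bits per symbol

where H(p) = -p log₂(p) - (1-p) log₂(1-p) is the binary entropy function.

H(0.1229) = 0.5376 bits
C = 1 - 0.5376 = 0.4624 bits per symbol

This means we can reliably transmit up to 0.4624 bits of information per channel use.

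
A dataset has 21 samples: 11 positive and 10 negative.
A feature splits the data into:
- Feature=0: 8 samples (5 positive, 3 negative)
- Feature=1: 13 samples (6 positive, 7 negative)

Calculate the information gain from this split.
0.0184 bits

Information Gain = H(Y) - H(Y|Feature)

Before split:
P(positive) = 11/21 = 0.5238
H(Y) = 0.9984 bits

After split:
Feature=0: H = 0.9544 bits (weight = 8/21)
Feature=1: H = 0.9957 bits (weight = 13/21)
H(Y|Feature) = (8/21)×0.9544 + (13/21)×0.9957 = 0.9800 bits

Information Gain = 0.9984 - 0.9800 = 0.0184 bits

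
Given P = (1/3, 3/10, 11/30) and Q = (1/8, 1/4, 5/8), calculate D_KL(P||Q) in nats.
0.1861 nats

KL divergence: D_KL(P||Q) = Σ p(x) log(p(x)/q(x))

Computing term by term:
  x=0: 1/3 × log_e[(1/3)/(1/8)] = 1/3 × 0.9808 = 0.3269
  x=1: 3/10 × log_e[(3/10)/(1/4)] = 3/10 × 0.1823 = 0.0547
  x=2: 11/30 × log_e[(11/30)/(5/8)] = 11/30 × -0.5333 = -0.1955

D_KL(P||Q) = 0.1861 nats

Note: KL divergence is always non-negative and equals 0 iff P = Q.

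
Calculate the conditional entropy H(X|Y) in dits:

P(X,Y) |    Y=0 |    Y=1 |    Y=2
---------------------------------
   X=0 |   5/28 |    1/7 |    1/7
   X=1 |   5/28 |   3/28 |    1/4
0.2935 dits

Using the chain rule: H(X|Y) = H(X,Y) - H(Y)

First, compute H(X,Y) = 0.7631 dits

Marginal P(Y) = (5/14, 1/4, 11/28)
H(Y) = 0.4696 dits

H(X|Y) = H(X,Y) - H(Y) = 0.7631 - 0.4696 = 0.2935 dits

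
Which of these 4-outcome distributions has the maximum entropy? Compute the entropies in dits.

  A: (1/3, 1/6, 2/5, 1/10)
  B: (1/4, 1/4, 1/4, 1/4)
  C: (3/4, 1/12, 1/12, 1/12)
B

For a discrete distribution over n outcomes, entropy is maximized by the uniform distribution.

Computing entropies:
H(A) = 0.5479 dits
H(B) = 0.6021 dits
H(C) = 0.3635 dits

The uniform distribution (where all probabilities equal 1/4) achieves the maximum entropy of log_10(4) = 0.6021 dits.

Distribution B has the highest entropy.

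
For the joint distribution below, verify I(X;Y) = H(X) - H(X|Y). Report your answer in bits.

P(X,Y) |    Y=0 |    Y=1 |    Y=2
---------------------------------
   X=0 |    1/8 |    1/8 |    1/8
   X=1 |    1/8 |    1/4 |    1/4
I(X;Y) = 0.0157 bits

Mutual information has multiple equivalent forms:
- I(X;Y) = H(X) - H(X|Y)
- I(X;Y) = H(Y) - H(Y|X)
- I(X;Y) = H(X) + H(Y) - H(X,Y)

Computing all quantities:
H(X) = 0.9544, H(Y) = 1.5613, H(X,Y) = 2.5000
H(X|Y) = 0.9387, H(Y|X) = 1.5456

Verification:
H(X) - H(X|Y) = 0.9544 - 0.9387 = 0.0157
H(Y) - H(Y|X) = 1.5613 - 1.5456 = 0.0157
H(X) + H(Y) - H(X,Y) = 0.9544 + 1.5613 - 2.5000 = 0.0157

All forms give I(X;Y) = 0.0157 bits. ✓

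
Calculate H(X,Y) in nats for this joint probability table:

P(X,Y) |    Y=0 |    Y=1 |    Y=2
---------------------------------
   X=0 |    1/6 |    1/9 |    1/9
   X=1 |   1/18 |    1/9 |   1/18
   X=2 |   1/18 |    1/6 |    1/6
2.1100 nats

Joint entropy is H(X,Y) = -Σ_{x,y} p(x,y) log p(x,y).

Summing over all non-zero entries:
H(X,Y) = -[1/6·log_e(1/6) + 1/9·log_e(1/9) + 1/9·log_e(1/9) + 1/18·log_e(1/18) + 1/9·log_e(1/9) + 1/18·log_e(1/18) + 1/18·log_e(1/18) + 1/6·log_e(1/6) + 1/6·log_e(1/6)]
H(X,Y) = 2.1100 nats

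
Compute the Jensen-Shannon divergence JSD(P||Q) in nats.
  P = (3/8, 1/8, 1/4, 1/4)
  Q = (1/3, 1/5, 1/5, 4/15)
0.0065 nats

Jensen-Shannon divergence is:
JSD(P||Q) = 0.5 × D_KL(P||M) + 0.5 × D_KL(Q||M)
where M = 0.5 × (P + Q) is the mixture distribution.

M = 0.5 × (3/8, 1/8, 1/4, 1/4) + 0.5 × (1/3, 1/5, 1/5, 4/15) = (0.354167, 0.1625, 9/40, 0.258333)

D_KL(P||M) = 0.0068 nats
D_KL(Q||M) = 0.0062 nats

JSD(P||Q) = 0.5 × 0.0068 + 0.5 × 0.0062 = 0.0065 nats

Unlike KL divergence, JSD is symmetric and bounded: 0 ≤ JSD ≤ log(2).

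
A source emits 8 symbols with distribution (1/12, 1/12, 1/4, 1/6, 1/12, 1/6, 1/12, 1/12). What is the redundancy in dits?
0.0435 dits

Redundancy measures how far a source is from maximum entropy:
R = H_max - H(X)

Maximum entropy for 8 symbols: H_max = log_10(8) = 0.9031 dits
Actual entropy: H(X) = 0.8596 dits
Redundancy: R = 0.9031 - 0.8596 = 0.0435 dits

This redundancy represents potential for compression: the source could be compressed by 0.0435 dits per symbol.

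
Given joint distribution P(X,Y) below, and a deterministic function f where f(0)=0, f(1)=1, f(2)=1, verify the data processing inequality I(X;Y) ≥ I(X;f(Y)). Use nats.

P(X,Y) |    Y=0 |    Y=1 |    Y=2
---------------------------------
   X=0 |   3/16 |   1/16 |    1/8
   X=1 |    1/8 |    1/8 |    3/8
I(X;Y) = 0.0507, I(X;f(Y)) = 0.0484, inequality holds: 0.0507 ≥ 0.0484

Data Processing Inequality: For any Markov chain X → Y → Z, we have I(X;Y) ≥ I(X;Z).

Here Z = f(Y) is a deterministic function of Y, forming X → Y → Z.

Original I(X;Y) = 0.0507 nats

After applying f:
P(X,Z) where Z=f(Y):
- P(X,Z=0) = P(X,Y=0)
- P(X,Z=1) = P(X,Y=1) + P(X,Y=2)

I(X;Z) = I(X;f(Y)) = 0.0484 nats

Verification: 0.0507 ≥ 0.0484 ✓

Information cannot be created by processing; the function f can only lose information about X.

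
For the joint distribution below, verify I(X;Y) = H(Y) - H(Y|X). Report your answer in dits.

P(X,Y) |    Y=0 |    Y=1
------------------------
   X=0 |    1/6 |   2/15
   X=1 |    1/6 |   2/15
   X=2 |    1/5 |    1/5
I(X;Y) = 0.0006 dits

Mutual information has multiple equivalent forms:
- I(X;Y) = H(X) - H(X|Y)
- I(X;Y) = H(Y) - H(Y|X)
- I(X;Y) = H(X) + H(Y) - H(X,Y)

Computing all quantities:
H(X) = 0.4729, H(Y) = 0.3001, H(X,Y) = 0.7723
H(X|Y) = 0.4723, H(Y|X) = 0.2994

Verification:
H(X) - H(X|Y) = 0.4729 - 0.4723 = 0.0006
H(Y) - H(Y|X) = 0.3001 - 0.2994 = 0.0006
H(X) + H(Y) - H(X,Y) = 0.4729 + 0.3001 - 0.7723 = 0.0006

All forms give I(X;Y) = 0.0006 dits. ✓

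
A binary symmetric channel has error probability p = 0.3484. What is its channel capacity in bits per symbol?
0.0674 bits

For a binary symmetric channel (BSC) with error probability p:
Capacity C = 1 - H(p) bits per symbol

where H(p) = -p log₂(p) - (1-p) log₂(1-p) is the binary entropy function.

H(0.3484) = 0.9326 bits
C = 1 - 0.9326 = 0.0674 bits per symbol

This means we can reliably transmit up to 0.0674 bits of information per channel use.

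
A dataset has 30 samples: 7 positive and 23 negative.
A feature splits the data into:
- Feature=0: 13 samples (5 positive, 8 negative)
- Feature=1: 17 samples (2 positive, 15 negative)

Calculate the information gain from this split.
0.0711 bits

Information Gain = H(Y) - H(Y|Feature)

Before split:
P(positive) = 7/30 = 0.2333
H(Y) = 0.7838 bits

After split:
Feature=0: H = 0.9612 bits (weight = 13/30)
Feature=1: H = 0.5226 bits (weight = 17/30)
H(Y|Feature) = (13/30)×0.9612 + (17/30)×0.5226 = 0.7127 bits

Information Gain = 0.7838 - 0.7127 = 0.0711 bits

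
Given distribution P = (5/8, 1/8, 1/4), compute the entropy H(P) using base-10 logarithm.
0.3910 dits

Shannon entropy is H(X) = -Σ p(x) log p(x).

For P = (5/8, 1/8, 1/4):
H = -5/8 × log_10(5/8) -1/8 × log_10(1/8) -1/4 × log_10(1/4)
H = 0.3910 dits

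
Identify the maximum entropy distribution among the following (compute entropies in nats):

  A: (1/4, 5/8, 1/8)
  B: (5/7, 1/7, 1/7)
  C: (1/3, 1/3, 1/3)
C

For a discrete distribution over n outcomes, entropy is maximized by the uniform distribution.

Computing entropies:
H(A) = 0.9003 nats
H(B) = 0.7963 nats
H(C) = 1.0986 nats

The uniform distribution (where all probabilities equal 1/3) achieves the maximum entropy of log_e(3) = 1.0986 nats.

Distribution C has the highest entropy.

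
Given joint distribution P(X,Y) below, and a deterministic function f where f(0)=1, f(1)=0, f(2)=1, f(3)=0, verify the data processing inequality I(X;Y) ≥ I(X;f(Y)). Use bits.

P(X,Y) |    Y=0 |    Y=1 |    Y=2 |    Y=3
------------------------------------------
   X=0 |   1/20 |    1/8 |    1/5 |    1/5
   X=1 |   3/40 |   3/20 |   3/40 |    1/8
I(X;Y) = 0.0441, I(X;f(Y)) = 0.0049, inequality holds: 0.0441 ≥ 0.0049

Data Processing Inequality: For any Markov chain X → Y → Z, we have I(X;Y) ≥ I(X;Z).

Here Z = f(Y) is a deterministic function of Y, forming X → Y → Z.

Original I(X;Y) = 0.0441 bits

After applying f:
P(X,Z) where Z=f(Y):
- P(X,Z=0) = P(X,Y=1) + P(X,Y=3)
- P(X,Z=1) = P(X,Y=0) + P(X,Y=2)

I(X;Z) = I(X;f(Y)) = 0.0049 bits

Verification: 0.0441 ≥ 0.0049 ✓

Information cannot be created by processing; the function f can only lose information about X.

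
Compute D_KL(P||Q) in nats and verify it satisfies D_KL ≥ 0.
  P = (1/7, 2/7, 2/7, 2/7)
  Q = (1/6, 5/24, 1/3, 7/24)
0.0183 nats

KL divergence satisfies the Gibbs inequality: D_KL(P||Q) ≥ 0 for all distributions P, Q.

D_KL(P||Q) = Σ p(x) log(p(x)/q(x))
Term by term:
  x=0: 1/7 × log_e[(1/7)/(1/6)] = -0.0220
  x=1: 2/7 × log_e[(2/7)/(5/24)] = 0.0902
  x=2: 2/7 × log_e[(2/7)/(1/3)] = -0.0440
  x=3: 2/7 × log_e[(2/7)/(7/24)] = -0.0059
D_KL(P||Q) = 0.0183 nats

D_KL(P||Q) = 0.0183 ≥ 0 ✓

This non-negativity is a fundamental property: relative entropy cannot be negative because it measures how different Q is from P.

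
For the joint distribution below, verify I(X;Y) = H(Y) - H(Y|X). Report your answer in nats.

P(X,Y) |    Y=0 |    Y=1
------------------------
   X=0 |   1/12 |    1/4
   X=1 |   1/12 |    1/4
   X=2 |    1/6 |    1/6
I(X;Y) = 0.0306 nats

Mutual information has multiple equivalent forms:
- I(X;Y) = H(X) - H(X|Y)
- I(X;Y) = H(Y) - H(Y|X)
- I(X;Y) = H(X) + H(Y) - H(X,Y)

Computing all quantities:
H(X) = 1.0986, H(Y) = 0.6365, H(X,Y) = 1.7046
H(X|Y) = 1.0680, H(Y|X) = 0.6059

Verification:
H(X) - H(X|Y) = 1.0986 - 1.0680 = 0.0306
H(Y) - H(Y|X) = 0.6365 - 0.6059 = 0.0306
H(X) + H(Y) - H(X,Y) = 1.0986 + 0.6365 - 1.7046 = 0.0306

All forms give I(X;Y) = 0.0306 nats. ✓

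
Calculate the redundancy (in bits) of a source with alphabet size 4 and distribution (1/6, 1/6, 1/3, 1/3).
0.0817 bits

Redundancy measures how far a source is from maximum entropy:
R = H_max - H(X)

Maximum entropy for 4 symbols: H_max = log_2(4) = 2.0000 bits
Actual entropy: H(X) = 1.9183 bits
Redundancy: R = 2.0000 - 1.9183 = 0.0817 bits

This redundancy represents potential for compression: the source could be compressed by 0.0817 bits per symbol.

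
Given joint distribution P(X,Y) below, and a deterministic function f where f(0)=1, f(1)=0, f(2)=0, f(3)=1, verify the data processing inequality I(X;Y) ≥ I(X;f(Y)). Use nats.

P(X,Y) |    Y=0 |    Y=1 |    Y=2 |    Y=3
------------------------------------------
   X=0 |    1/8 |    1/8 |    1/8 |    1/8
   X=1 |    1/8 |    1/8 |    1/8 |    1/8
I(X;Y) = 0.0000, I(X;f(Y)) = 0.0000, inequality holds: 0.0000 ≥ 0.0000

Data Processing Inequality: For any Markov chain X → Y → Z, we have I(X;Y) ≥ I(X;Z).

Here Z = f(Y) is a deterministic function of Y, forming X → Y → Z.

Original I(X;Y) = 0.0000 nats

After applying f:
P(X,Z) where Z=f(Y):
- P(X,Z=0) = P(X,Y=1) + P(X,Y=2)
- P(X,Z=1) = P(X,Y=0) + P(X,Y=3)

I(X;Z) = I(X;f(Y)) = 0.0000 nats

Verification: 0.0000 ≥ 0.0000 ✓

Information cannot be created by processing; the function f can only lose information about X.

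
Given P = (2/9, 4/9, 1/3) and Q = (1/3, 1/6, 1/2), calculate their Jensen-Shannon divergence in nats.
0.0467 nats

Jensen-Shannon divergence is:
JSD(P||Q) = 0.5 × D_KL(P||M) + 0.5 × D_KL(Q||M)
where M = 0.5 × (P + Q) is the mixture distribution.

M = 0.5 × (2/9, 4/9, 1/3) + 0.5 × (1/3, 1/6, 1/2) = (5/18, 11/36, 5/12)

D_KL(P||M) = 0.0426 nats
D_KL(Q||M) = 0.0509 nats

JSD(P||Q) = 0.5 × 0.0426 + 0.5 × 0.0509 = 0.0467 nats

Unlike KL divergence, JSD is symmetric and bounded: 0 ≤ JSD ≤ log(2).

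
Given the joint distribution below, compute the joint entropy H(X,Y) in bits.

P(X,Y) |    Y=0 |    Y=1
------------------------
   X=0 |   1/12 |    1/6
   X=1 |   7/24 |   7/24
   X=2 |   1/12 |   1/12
2.3640 bits

Joint entropy is H(X,Y) = -Σ_{x,y} p(x,y) log p(x,y).

Summing over all non-zero entries:
H(X,Y) = -[1/12·log_2(1/12) + 1/6·log_2(1/6) + 7/24·log_2(7/24) + 7/24·log_2(7/24) + 1/12·log_2(1/12) + 1/12·log_2(1/12)]
H(X,Y) = 2.3640 bits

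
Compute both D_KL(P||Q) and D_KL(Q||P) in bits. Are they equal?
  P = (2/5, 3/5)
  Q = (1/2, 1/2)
D_KL(P||Q) = 0.0290, D_KL(Q||P) = 0.0294

KL divergence is not symmetric: D_KL(P||Q) ≠ D_KL(Q||P) in general.

D_KL(P||Q) = 0.0290 bits
D_KL(Q||P) = 0.0294 bits

No, they are not equal!

This asymmetry is why KL divergence is not a true distance metric.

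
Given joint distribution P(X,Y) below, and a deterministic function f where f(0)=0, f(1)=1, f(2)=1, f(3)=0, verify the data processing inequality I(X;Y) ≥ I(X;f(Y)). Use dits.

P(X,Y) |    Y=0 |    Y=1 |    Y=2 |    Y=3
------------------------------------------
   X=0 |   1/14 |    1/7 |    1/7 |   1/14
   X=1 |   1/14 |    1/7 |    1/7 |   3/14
I(X;Y) = 0.0118, I(X;f(Y)) = 0.0061, inequality holds: 0.0118 ≥ 0.0061

Data Processing Inequality: For any Markov chain X → Y → Z, we have I(X;Y) ≥ I(X;Z).

Here Z = f(Y) is a deterministic function of Y, forming X → Y → Z.

Original I(X;Y) = 0.0118 dits

After applying f:
P(X,Z) where Z=f(Y):
- P(X,Z=0) = P(X,Y=0) + P(X,Y=3)
- P(X,Z=1) = P(X,Y=1) + P(X,Y=2)

I(X;Z) = I(X;f(Y)) = 0.0061 dits

Verification: 0.0118 ≥ 0.0061 ✓

Information cannot be created by processing; the function f can only lose information about X.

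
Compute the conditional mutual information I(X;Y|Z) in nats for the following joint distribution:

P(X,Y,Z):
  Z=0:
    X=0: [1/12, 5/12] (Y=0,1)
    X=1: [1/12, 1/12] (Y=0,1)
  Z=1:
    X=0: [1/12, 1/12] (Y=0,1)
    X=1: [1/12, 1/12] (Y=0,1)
0.0341 nats

Conditional mutual information: I(X;Y|Z) = H(X|Z) + H(Y|Z) - H(X,Y|Z)

H(Z) = 0.6365
H(X,Z) = 1.2425 → H(X|Z) = 0.6059
H(Y,Z) = 1.2425 → H(Y|Z) = 0.6059
H(X,Y,Z) = 1.8143 → H(X,Y|Z) = 1.1778

I(X;Y|Z) = 0.6059 + 0.6059 - 1.1778 = 0.0341 nats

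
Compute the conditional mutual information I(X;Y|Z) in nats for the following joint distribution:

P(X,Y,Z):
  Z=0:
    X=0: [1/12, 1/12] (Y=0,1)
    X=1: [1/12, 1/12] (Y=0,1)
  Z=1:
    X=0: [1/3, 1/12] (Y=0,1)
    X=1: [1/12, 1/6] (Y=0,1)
0.0734 nats

Conditional mutual information: I(X;Y|Z) = H(X|Z) + H(Y|Z) - H(X,Y|Z)

H(Z) = 0.6365
H(X,Z) = 1.3086 → H(X|Z) = 0.6721
H(Y,Z) = 1.3086 → H(Y|Z) = 0.6721
H(X,Y,Z) = 1.9073 → H(X,Y|Z) = 1.2708

I(X;Y|Z) = 0.6721 + 0.6721 - 1.2708 = 0.0734 nats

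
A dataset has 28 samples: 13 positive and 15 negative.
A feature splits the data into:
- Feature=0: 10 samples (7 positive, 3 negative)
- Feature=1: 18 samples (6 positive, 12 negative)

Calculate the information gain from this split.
0.0912 bits

Information Gain = H(Y) - H(Y|Feature)

Before split:
P(positive) = 13/28 = 0.4643
H(Y) = 0.9963 bits

After split:
Feature=0: H = 0.8813 bits (weight = 10/28)
Feature=1: H = 0.9183 bits (weight = 18/28)
H(Y|Feature) = (10/28)×0.8813 + (18/28)×0.9183 = 0.9051 bits

Information Gain = 0.9963 - 0.9051 = 0.0912 bits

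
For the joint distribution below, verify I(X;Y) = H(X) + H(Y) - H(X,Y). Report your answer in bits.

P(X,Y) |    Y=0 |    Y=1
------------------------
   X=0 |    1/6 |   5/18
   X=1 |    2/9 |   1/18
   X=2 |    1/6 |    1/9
I(X;Y) = 0.0966 bits

Mutual information has multiple equivalent forms:
- I(X;Y) = H(X) - H(X|Y)
- I(X;Y) = H(Y) - H(Y|X)
- I(X;Y) = H(X) + H(Y) - H(X,Y)

Computing all quantities:
H(X) = 1.5466, H(Y) = 0.9911, H(X,Y) = 2.4411
H(X|Y) = 1.4500, H(Y|X) = 0.8944

Verification:
H(X) - H(X|Y) = 1.5466 - 1.4500 = 0.0966
H(Y) - H(Y|X) = 0.9911 - 0.8944 = 0.0966
H(X) + H(Y) - H(X,Y) = 1.5466 + 0.9911 - 2.4411 = 0.0966

All forms give I(X;Y) = 0.0966 bits. ✓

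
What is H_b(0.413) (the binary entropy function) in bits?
0.9780 bits

The binary entropy function is:
H(p) = -p log(p) - (1-p) log(1-p)

H(0.413) = -0.413 × log_2(0.413) - 0.587 × log_2(0.587)
H(0.413) = 0.9780 bits

Note: Binary entropy is maximized at p=0.5 (H=1 bit) and minimized at p=0 or p=1 (H=0).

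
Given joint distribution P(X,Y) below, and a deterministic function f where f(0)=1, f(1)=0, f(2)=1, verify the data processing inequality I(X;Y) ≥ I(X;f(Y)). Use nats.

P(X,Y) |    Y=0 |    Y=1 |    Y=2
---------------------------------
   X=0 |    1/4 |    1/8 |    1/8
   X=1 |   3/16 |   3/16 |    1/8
I(X;Y) = 0.0108, I(X;f(Y)) = 0.0091, inequality holds: 0.0108 ≥ 0.0091

Data Processing Inequality: For any Markov chain X → Y → Z, we have I(X;Y) ≥ I(X;Z).

Here Z = f(Y) is a deterministic function of Y, forming X → Y → Z.

Original I(X;Y) = 0.0108 nats

After applying f:
P(X,Z) where Z=f(Y):
- P(X,Z=0) = P(X,Y=1)
- P(X,Z=1) = P(X,Y=0) + P(X,Y=2)

I(X;Z) = I(X;f(Y)) = 0.0091 nats

Verification: 0.0108 ≥ 0.0091 ✓

Information cannot be created by processing; the function f can only lose information about X.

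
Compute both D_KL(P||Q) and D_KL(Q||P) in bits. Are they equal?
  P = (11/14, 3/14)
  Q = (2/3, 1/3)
D_KL(P||Q) = 0.0497, D_KL(Q||P) = 0.0545

KL divergence is not symmetric: D_KL(P||Q) ≠ D_KL(Q||P) in general.

D_KL(P||Q) = 0.0497 bits
D_KL(Q||P) = 0.0545 bits

No, they are not equal!

This asymmetry is why KL divergence is not a true distance metric.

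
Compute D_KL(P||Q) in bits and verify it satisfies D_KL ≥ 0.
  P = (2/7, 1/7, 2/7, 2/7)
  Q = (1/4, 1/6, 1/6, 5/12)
0.0899 bits

KL divergence satisfies the Gibbs inequality: D_KL(P||Q) ≥ 0 for all distributions P, Q.

D_KL(P||Q) = Σ p(x) log(p(x)/q(x))
Term by term:
  x=0: 2/7 × log_2[(2/7)/(1/4)] = 0.0550
  x=1: 1/7 × log_2[(1/7)/(1/6)] = -0.0318
  x=2: 2/7 × log_2[(2/7)/(1/6)] = 0.2222
  x=3: 2/7 × log_2[(2/7)/(5/12)] = -0.1555
D_KL(P||Q) = 0.0899 bits

D_KL(P||Q) = 0.0899 ≥ 0 ✓

This non-negativity is a fundamental property: relative entropy cannot be negative because it measures how different Q is from P.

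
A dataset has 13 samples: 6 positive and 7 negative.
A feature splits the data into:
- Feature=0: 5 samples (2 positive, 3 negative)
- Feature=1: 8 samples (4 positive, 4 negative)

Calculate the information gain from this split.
0.0069 bits

Information Gain = H(Y) - H(Y|Feature)

Before split:
P(positive) = 6/13 = 0.4615
H(Y) = 0.9957 bits

After split:
Feature=0: H = 0.9710 bits (weight = 5/13)
Feature=1: H = 1.0000 bits (weight = 8/13)
H(Y|Feature) = (5/13)×0.9710 + (8/13)×1.0000 = 0.9888 bits

Information Gain = 0.9957 - 0.9888 = 0.0069 bits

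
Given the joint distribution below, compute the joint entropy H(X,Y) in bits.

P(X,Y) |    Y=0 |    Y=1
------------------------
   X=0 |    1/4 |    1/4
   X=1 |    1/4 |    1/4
2.0000 bits

Joint entropy is H(X,Y) = -Σ_{x,y} p(x,y) log p(x,y).

Summing over all non-zero entries:
H(X,Y) = -[1/4·log_2(1/4) + 1/4·log_2(1/4) + 1/4·log_2(1/4) + 1/4·log_2(1/4)]
H(X,Y) = 2.0000 bits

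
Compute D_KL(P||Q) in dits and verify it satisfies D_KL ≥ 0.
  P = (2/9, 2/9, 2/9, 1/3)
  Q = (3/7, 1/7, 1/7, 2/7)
0.0442 dits

KL divergence satisfies the Gibbs inequality: D_KL(P||Q) ≥ 0 for all distributions P, Q.

D_KL(P||Q) = Σ p(x) log(p(x)/q(x))
Term by term:
  x=0: 2/9 × log_10[(2/9)/(3/7)] = -0.0634
  x=1: 2/9 × log_10[(2/9)/(1/7)] = 0.0426
  x=2: 2/9 × log_10[(2/9)/(1/7)] = 0.0426
  x=3: 1/3 × log_10[(1/3)/(2/7)] = 0.0223
D_KL(P||Q) = 0.0442 dits

D_KL(P||Q) = 0.0442 ≥ 0 ✓

This non-negativity is a fundamental property: relative entropy cannot be negative because it measures how different Q is from P.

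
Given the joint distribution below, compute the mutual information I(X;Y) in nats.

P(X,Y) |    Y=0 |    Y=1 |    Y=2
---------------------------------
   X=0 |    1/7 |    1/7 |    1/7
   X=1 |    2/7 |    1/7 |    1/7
0.0140 nats

Mutual information: I(X;Y) = H(X) + H(Y) - H(X,Y)

Marginals:
P(X) = (3/7, 4/7), H(X) = 0.6829 nats
P(Y) = (3/7, 2/7, 2/7), H(Y) = 1.0790 nats

Joint entropy: H(X,Y) = 1.7479 nats

I(X;Y) = 0.6829 + 1.0790 - 1.7479 = 0.0140 nats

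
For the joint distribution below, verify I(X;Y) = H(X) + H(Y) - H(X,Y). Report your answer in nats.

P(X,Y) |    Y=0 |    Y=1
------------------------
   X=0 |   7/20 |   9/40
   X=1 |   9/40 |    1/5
I(X;Y) = 0.0031 nats

Mutual information has multiple equivalent forms:
- I(X;Y) = H(X) - H(X|Y)
- I(X;Y) = H(Y) - H(Y|X)
- I(X;Y) = H(X) + H(Y) - H(X,Y)

Computing all quantities:
H(X) = 0.6819, H(Y) = 0.6819, H(X,Y) = 1.3606
H(X|Y) = 0.6787, H(Y|X) = 0.6787

Verification:
H(X) - H(X|Y) = 0.6819 - 0.6787 = 0.0031
H(Y) - H(Y|X) = 0.6819 - 0.6787 = 0.0031
H(X) + H(Y) - H(X,Y) = 0.6819 + 0.6819 - 1.3606 = 0.0031

All forms give I(X;Y) = 0.0031 nats. ✓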